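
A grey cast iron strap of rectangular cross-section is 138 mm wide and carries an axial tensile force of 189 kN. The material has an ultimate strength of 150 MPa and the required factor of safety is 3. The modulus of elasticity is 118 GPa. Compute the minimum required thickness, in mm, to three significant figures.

t = 27.4 mm

σ_allow = 150/3 = 50.00 MPa.
Required area A = F/σ_allow = 189000/50.00 = 3780 mm².
t = A/w = 3780/138 = 27.39 mm.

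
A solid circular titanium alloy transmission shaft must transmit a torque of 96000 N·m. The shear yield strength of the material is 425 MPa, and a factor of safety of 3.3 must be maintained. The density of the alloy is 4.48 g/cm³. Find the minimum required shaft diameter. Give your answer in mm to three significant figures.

d = 156 mm

Allowable shear stress τ_allow = 425/3.3 = 128.8 MPa.
For a solid shaft τ = 16T/(πd³), so d³ = 16T/(π τ_allow) = 16×9.6000×10^7/(π×128.8) = 3.796×10^6 mm³.
d = (3.796×10^6)^(1/3) = 156.0 mm.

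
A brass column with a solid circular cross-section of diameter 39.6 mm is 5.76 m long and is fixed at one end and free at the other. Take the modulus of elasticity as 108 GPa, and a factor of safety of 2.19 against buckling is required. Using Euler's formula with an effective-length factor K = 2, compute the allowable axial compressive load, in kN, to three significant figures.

I = πd⁴/64 = π×39.6⁴/64 = 120700 mm⁴.
Effective length L_e = KL = 2×5.76 m = 11520 mm.
Euler critical load P_cr = π²EI/L_e² = π²×108000×120700/11520² = 969.5 N.
P_allow = P_cr/n = 969.5/2.19 = 442.7 N.

P_allow = 0.443 kN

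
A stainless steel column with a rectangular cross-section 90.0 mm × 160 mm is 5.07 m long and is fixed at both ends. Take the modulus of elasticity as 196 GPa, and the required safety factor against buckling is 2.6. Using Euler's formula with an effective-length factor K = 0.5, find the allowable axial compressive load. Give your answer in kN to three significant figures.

P_allow = 1130 kN

Buckling occurs about the weak axis: I_min = h·b³/12 = 160×90.0³/12 = 9.720×10^6 mm⁴ (b = 90.0 mm is the smaller dimension).
Effective length L_e = KL = 0.5×5.07 m = 2535 mm.
Euler critical load P_cr = π²EI/L_e² = π²×196000×9.720×10^6/2535² = 2.926×10^6 N.
P_allow = P_cr/n = 2.926×10^6/2.6 = 1.125×10^6 N.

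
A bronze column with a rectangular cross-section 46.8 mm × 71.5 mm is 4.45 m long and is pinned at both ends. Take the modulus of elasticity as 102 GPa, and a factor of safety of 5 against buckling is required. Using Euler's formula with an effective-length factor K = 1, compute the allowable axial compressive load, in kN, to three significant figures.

Buckling occurs about the weak axis: I_min = h·b³/12 = 71.5×46.8³/12 = 610700 mm⁴ (b = 46.8 mm is the smaller dimension).
Effective length L_e = KL = 1×4.45 m = 4450 mm.
Euler critical load P_cr = π²EI/L_e² = π²×102000×610700/4450² = 31050 N.
P_allow = P_cr/n = 31050/5 = 6210 N.

P_allow = 6.21 kN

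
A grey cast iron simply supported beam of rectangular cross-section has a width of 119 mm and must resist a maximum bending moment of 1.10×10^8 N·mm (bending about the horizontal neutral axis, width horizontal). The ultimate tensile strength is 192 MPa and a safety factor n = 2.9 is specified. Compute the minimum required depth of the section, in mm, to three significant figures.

σ_allow = 192/2.9 = 66.21 MPa.
For a rectangular section σ = 6M/(bh²), so h² = 6M/(b σ_allow) = 6×1.1000×10^8/(119×66.21) = 83770 mm².
h = 289.4 mm.

h = 289 mm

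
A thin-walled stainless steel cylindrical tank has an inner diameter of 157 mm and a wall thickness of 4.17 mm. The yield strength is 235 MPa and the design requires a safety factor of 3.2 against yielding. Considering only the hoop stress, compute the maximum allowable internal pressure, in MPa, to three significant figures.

p_allow = 3.90 MPa

σ_allow = 235/3.2 = 73.44 MPa.
σ_h = pD/(2t) → p_allow = 2σ_allow t/D = 2×73.44×4.17/157 = 3.901 MPa.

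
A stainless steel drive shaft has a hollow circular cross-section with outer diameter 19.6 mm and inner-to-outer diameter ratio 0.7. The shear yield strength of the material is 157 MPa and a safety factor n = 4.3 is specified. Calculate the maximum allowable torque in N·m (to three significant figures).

T_allow = 41.0 N·m

τ_allow = 157/4.3 = 36.51 MPa.
For a hollow shaft T_allow = τ_allow·πd_o³(1−k⁴)/16 with 1−k⁴ = 0.7599, so πd_o³(1−k⁴)/16 = 1123 mm³.
T_allow = 36.51×1123 = 41020 N·mm = 41.02 N·m.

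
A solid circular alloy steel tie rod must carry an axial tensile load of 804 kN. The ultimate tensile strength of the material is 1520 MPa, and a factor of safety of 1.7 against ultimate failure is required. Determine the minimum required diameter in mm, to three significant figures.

Allowable stress σ_allow = 1520/1.7 = 894.1 MPa.
Required area A = F/σ_allow = 804000/894.1 = 899.2 mm².
A = πd²/4 → d = √(4A/π) = 33.84 mm.

d = 33.8 mm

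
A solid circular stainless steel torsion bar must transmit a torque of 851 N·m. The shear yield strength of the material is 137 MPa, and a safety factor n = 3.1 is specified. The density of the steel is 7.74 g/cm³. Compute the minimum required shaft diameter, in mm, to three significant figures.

Allowable shear stress τ_allow = 137/3.1 = 44.19 MPa.
For a solid shaft τ = 16T/(πd³), so d³ = 16T/(π τ_allow) = 16×851000/(π×44.19) = 98070 mm³.
d = (98070)^(1/3) = 46.12 mm.

d = 46.1 mm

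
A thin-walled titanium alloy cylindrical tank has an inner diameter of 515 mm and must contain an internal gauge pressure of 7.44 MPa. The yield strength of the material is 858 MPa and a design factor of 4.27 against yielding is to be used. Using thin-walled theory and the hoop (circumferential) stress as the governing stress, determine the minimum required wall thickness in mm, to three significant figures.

t = 9.53 mm

σ_allow = 858/4.27 = 200.9 MPa.
Hoop stress σ_h = pD/(2t), so t = pD/(2σ_allow) = 7.44×515/(2×200.9) = 9.534 mm.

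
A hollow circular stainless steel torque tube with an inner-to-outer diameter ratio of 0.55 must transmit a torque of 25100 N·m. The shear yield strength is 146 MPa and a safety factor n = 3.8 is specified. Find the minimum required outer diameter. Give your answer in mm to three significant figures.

τ_allow = 146/3.8 = 38.42 MPa.
For a hollow shaft τ = 16T/[πd_o³(1−k⁴)] with k = 0.55, so 1−k⁴ = 0.9085.
d_o³ = 16T/[π τ_allow (1−k⁴)] = 16×2.5100×10^7/(π×38.42×0.9085) = 3.662×10^6 mm³.
d_o = 154.1 mm.

d_o = 154 mm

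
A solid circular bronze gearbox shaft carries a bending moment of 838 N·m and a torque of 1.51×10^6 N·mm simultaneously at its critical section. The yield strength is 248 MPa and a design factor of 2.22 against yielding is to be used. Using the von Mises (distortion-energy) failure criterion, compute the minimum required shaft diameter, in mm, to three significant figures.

d = 52.1 mm

σ_allow = σ_y/n = 248/2.22 = 111.7 MPa.
For a solid shaft σ_b = 32M/(πd³) and τ = 16T/(πd³), so the von Mises stress is σ' = (16/πd³)·√(4M²+3T²).
√(4M²+3T²) = √(4×(838000)² + 3×(1.510×10^6)²) = 3.106×10^6 N·mm.
d³ = 16×3.106×10^6/(π×111.7) = 141600 mm³.
d = 52.12 mm.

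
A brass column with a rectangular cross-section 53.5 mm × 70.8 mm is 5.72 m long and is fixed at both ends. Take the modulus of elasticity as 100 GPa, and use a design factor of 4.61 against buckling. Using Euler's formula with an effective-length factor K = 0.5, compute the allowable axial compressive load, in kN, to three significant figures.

Buckling occurs about the weak axis: I_min = h·b³/12 = 70.8×53.5³/12 = 903500 mm⁴ (b = 53.5 mm is the smaller dimension).
Effective length L_e = KL = 0.5×5.72 m = 2860 mm.
Euler critical load P_cr = π²EI/L_e² = π²×100000×903500/2860² = 109000 N.
P_allow = P_cr/n = 109000/4.61 = 23650 N.

P_allow = 23.6 kN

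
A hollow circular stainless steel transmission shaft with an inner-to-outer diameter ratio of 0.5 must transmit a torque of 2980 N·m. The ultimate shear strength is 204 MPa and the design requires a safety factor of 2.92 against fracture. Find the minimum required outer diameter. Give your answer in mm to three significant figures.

d_o = 61.4 mm

τ_allow = 204/2.92 = 69.86 MPa.
For a hollow shaft τ = 16T/[πd_o³(1−k⁴)] with k = 0.5, so 1−k⁴ = 0.9375.
d_o³ = 16T/[π τ_allow (1−k⁴)] = 16×2980000/(π×69.86×0.9375) = 231700 mm³.
d_o = 61.42 mm.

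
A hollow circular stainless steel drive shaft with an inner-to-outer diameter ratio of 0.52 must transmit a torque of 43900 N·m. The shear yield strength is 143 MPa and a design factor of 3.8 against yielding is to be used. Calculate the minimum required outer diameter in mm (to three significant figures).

d_o = 186 mm

τ_allow = 143/3.8 = 37.63 MPa.
For a hollow shaft τ = 16T/[πd_o³(1−k⁴)] with k = 0.52, so 1−k⁴ = 0.9269.
d_o³ = 16T/[π τ_allow (1−k⁴)] = 16×4.3900×10^7/(π×37.63×0.9269) = 6.410×10^6 mm³.
d_o = 185.8 mm.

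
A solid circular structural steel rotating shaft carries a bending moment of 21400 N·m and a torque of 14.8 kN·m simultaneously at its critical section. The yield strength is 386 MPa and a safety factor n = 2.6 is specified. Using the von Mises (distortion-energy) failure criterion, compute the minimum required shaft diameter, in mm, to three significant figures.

d = 120 mm

σ_allow = σ_y/n = 386/2.6 = 148.5 MPa.
For a solid shaft σ_b = 32M/(πd³) and τ = 16T/(πd³), so the von Mises stress is σ' = (16/πd³)·√(4M²+3T²).
√(4M²+3T²) = √(4×(2.140×10^7)² + 3×(1.480×10^7)²) = 4.989×10^7 N·mm.
d³ = 16×4.989×10^7/(π×148.5) = 1.711×10^6 mm³.
d = 119.6 mm.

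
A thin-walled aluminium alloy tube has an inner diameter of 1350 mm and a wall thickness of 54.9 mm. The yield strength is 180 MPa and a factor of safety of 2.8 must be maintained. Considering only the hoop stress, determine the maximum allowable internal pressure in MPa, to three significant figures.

p_allow = 5.23 MPa

σ_allow = 180/2.8 = 64.29 MPa.
σ_h = pD/(2t) → p_allow = 2σ_allow t/D = 2×64.29×54.9/1350 = 5.229 MPa.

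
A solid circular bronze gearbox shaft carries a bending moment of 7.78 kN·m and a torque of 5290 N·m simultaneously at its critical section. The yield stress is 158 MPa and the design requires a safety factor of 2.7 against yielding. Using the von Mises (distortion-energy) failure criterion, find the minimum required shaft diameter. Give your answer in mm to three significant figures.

d = 116 mm

σ_allow = σ_y/n = 158/2.7 = 58.52 MPa.
For a solid shaft σ_b = 32M/(πd³) and τ = 16T/(πd³), so the von Mises stress is σ' = (16/πd³)·√(4M²+3T²).
√(4M²+3T²) = √(4×(7.780×10^6)² + 3×(5.290×10^6)²) = 1.806×10^7 N·mm.
d³ = 16×1.806×10^7/(π×58.52) = 1.572×10^6 mm³.
d = 116.3 mm.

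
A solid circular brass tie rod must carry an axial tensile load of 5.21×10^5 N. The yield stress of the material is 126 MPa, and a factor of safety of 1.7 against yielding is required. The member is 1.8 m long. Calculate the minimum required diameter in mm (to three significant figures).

Allowable stress σ_allow = 126/1.7 = 74.12 MPa.
Required area A = F/σ_allow = 521000/74.12 = 7029 mm².
A = πd²/4 → d = √(4A/π) = 94.60 mm.

d = 94.6 mm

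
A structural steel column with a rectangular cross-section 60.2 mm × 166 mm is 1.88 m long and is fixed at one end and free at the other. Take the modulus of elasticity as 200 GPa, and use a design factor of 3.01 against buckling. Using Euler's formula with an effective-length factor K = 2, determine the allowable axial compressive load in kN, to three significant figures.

Buckling occurs about the weak axis: I_min = h·b³/12 = 166×60.2³/12 = 3.018×10^6 mm⁴ (b = 60.2 mm is the smaller dimension).
Effective length L_e = KL = 2×1.88 m = 3760 mm.
Euler critical load P_cr = π²EI/L_e² = π²×200000×3.018×10^6/3760² = 421400 N.
P_allow = P_cr/n = 421400/3.01 = 140000 N.

P_allow = 140 kN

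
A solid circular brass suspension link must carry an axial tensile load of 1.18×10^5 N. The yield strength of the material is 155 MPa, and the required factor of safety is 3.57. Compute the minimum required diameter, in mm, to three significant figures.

Allowable stress σ_allow = 155/3.57 = 43.42 MPa.
Required area A = F/σ_allow = 118000/43.42 = 2718 mm².
A = πd²/4 → d = √(4A/π) = 58.83 mm.

d = 58.8 mm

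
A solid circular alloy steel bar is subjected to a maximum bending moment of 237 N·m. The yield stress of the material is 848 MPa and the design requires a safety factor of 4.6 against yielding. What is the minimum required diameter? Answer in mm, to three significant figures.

d = 23.6 mm

σ_allow = 848/4.6 = 184.3 MPa.
For a solid circular section σ = 32M/(πd³), so d³ = 32M/(π σ_allow) = 32×237000/(π×184.3) = 13100 mm³.
d = 23.57 mm.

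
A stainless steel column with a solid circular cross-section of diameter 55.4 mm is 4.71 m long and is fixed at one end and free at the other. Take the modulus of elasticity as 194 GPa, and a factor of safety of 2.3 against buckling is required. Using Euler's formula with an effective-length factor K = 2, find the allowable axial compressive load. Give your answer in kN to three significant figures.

I = πd⁴/64 = π×55.4⁴/64 = 462400 mm⁴.
Effective length L_e = KL = 2×4.71 m = 9420 mm.
Euler critical load P_cr = π²EI/L_e² = π²×194000×462400/9420² = 9977 N.
P_allow = P_cr/n = 9977/2.3 = 4338 N.

P_allow = 4.34 kN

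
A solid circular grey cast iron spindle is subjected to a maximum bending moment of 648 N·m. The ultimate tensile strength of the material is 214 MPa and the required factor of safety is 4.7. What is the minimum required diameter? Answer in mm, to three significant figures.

d = 52.5 mm

σ_allow = 214/4.7 = 45.53 MPa.
For a solid circular section σ = 32M/(πd³), so d³ = 32M/(π σ_allow) = 32×648000/(π×45.53) = 145000 mm³.
d = 52.53 mm.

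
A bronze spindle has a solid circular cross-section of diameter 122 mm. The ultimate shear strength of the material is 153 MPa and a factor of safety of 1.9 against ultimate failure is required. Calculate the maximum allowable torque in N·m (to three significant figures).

T_allow = 28700 N·m

τ_allow = 153/1.9 = 80.53 MPa.
For a solid shaft T_allow = τ_allow·πd³/16; πd³/16 = π×122³/16 = 356500 mm³.
T_allow = 80.53×356500 = 2.871×10^7 N·mm = 28710 N·m.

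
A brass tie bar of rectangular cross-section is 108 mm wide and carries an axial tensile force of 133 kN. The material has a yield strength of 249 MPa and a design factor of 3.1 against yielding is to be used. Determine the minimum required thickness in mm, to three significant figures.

σ_allow = 249/3.1 = 80.32 MPa.
Required area A = F/σ_allow = 133000/80.32 = 1656 mm².
t = A/w = 1656/108 = 15.33 mm.

t = 15.3 mm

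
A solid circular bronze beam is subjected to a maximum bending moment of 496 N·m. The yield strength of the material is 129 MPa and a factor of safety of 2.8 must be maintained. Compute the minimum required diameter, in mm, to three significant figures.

d = 47.9 mm

σ_allow = 129/2.8 = 46.07 MPa.
For a solid circular section σ = 32M/(πd³), so d³ = 32M/(π σ_allow) = 32×496000/(π×46.07) = 109700 mm³.
d = 47.86 mm.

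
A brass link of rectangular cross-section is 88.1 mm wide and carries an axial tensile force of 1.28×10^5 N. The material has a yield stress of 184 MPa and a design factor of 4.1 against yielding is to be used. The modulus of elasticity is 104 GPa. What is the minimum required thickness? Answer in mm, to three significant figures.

σ_allow = 184/4.1 = 44.88 MPa.
Required area A = F/σ_allow = 128000/44.88 = 2852 mm².
t = A/w = 2852/88.1 = 32.37 mm.

t = 32.4 mm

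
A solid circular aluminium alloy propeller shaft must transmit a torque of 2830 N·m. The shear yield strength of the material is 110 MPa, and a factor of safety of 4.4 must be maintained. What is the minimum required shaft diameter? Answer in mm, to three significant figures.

Allowable shear stress τ_allow = 110/4.4 = 25.00 MPa.
For a solid shaft τ = 16T/(πd³), so d³ = 16T/(π τ_allow) = 16×2830000/(π×25.00) = 576500 mm³.
d = (576500)^(1/3) = 83.23 mm.

d = 83.2 mm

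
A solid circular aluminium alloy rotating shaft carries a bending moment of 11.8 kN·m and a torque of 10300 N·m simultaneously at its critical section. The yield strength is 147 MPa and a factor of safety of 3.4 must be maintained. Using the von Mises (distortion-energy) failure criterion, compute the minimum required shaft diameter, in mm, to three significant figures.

σ_allow = σ_y/n = 147/3.4 = 43.24 MPa.
For a solid shaft σ_b = 32M/(πd³) and τ = 16T/(πd³), so the von Mises stress is σ' = (16/πd³)·√(4M²+3T²).
√(4M²+3T²) = √(4×(1.180×10^7)² + 3×(1.030×10^7)²) = 2.958×10^7 N·mm.
d³ = 16×2.958×10^7/(π×43.24) = 3.485×10^6 mm³.
d = 151.6 mm.

d = 152 mm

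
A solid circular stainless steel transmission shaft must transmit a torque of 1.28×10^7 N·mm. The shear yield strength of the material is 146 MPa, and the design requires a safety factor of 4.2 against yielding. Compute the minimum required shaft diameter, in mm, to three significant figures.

Allowable shear stress τ_allow = 146/4.2 = 34.76 MPa.
For a solid shaft τ = 16T/(πd³), so d³ = 16T/(π τ_allow) = 16×1.2800×10^7/(π×34.76) = 1.875×10^6 mm³.
d = (1.875×10^6)^(1/3) = 123.3 mm.

d = 123 mm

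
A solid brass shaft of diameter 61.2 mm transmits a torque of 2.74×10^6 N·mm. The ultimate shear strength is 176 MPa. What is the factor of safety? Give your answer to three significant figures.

n = 2.89

τ = 16T/(πd³) = 16×2740000/(π×61.2³) = 60.88 MPa.
n = τ_limit/τ = 176/60.88 = 2.891.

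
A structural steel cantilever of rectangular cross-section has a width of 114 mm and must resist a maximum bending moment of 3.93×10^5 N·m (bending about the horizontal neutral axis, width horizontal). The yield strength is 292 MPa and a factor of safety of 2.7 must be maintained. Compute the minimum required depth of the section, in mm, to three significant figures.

h = 437 mm

σ_allow = 292/2.7 = 108.1 MPa.
For a rectangular section σ = 6M/(bh²), so h² = 6M/(b σ_allow) = 6×3.9300×10^8/(114×108.1) = 191300 mm².
h = 437.3 mm.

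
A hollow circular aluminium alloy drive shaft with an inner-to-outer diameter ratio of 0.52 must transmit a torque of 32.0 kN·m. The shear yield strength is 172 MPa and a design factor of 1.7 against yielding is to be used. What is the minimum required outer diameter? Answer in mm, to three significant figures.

d_o = 120 mm

τ_allow = 172/1.7 = 101.2 MPa.
For a hollow shaft τ = 16T/[πd_o³(1−k⁴)] with k = 0.52, so 1−k⁴ = 0.9269.
d_o³ = 16T/[π τ_allow (1−k⁴)] = 16×3.2000×10^7/(π×101.2×0.9269) = 1.738×10^6 mm³.
d_o = 120.2 mm.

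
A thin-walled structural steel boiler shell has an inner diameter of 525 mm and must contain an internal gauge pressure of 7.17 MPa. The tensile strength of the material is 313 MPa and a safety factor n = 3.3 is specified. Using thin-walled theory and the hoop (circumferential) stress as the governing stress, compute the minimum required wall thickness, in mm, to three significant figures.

σ_allow = 313/3.3 = 94.85 MPa.
Hoop stress σ_h = pD/(2t), so t = pD/(2σ_allow) = 7.17×525/(2×94.85) = 19.84 mm.

t = 19.8 mm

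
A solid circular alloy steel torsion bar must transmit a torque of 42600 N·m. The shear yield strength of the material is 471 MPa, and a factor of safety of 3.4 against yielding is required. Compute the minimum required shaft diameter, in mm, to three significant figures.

Allowable shear stress τ_allow = 471/3.4 = 138.5 MPa.
For a solid shaft τ = 16T/(πd³), so d³ = 16T/(π τ_allow) = 16×4.2600×10^7/(π×138.5) = 1.566×10^6 mm³.
d = (1.566×10^6)^(1/3) = 116.1 mm.

d = 116 mm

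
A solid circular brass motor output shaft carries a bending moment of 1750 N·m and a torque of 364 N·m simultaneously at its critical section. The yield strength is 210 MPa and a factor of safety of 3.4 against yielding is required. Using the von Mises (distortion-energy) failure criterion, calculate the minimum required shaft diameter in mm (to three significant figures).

σ_allow = σ_y/n = 210/3.4 = 61.76 MPa.
For a solid shaft σ_b = 32M/(πd³) and τ = 16T/(πd³), so the von Mises stress is σ' = (16/πd³)·√(4M²+3T²).
√(4M²+3T²) = √(4×(1.750×10^6)² + 3×(364000)²) = 3.556×10^6 N·mm.
d³ = 16×3.556×10^6/(π×61.76) = 293200 mm³.
d = 66.44 mm.

d = 66.4 mm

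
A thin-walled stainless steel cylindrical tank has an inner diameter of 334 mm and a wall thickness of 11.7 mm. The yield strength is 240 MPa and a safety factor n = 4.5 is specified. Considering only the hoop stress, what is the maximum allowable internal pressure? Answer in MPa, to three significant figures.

p_allow = 3.74 MPa

σ_allow = 240/4.5 = 53.33 MPa.
σ_h = pD/(2t) → p_allow = 2σ_allow t/D = 2×53.33×11.7/334 = 3.737 MPa.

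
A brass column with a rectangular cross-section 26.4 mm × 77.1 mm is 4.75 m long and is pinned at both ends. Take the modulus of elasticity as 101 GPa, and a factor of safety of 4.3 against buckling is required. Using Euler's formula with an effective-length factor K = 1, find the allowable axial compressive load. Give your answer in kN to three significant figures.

P_allow = 1.21 kN

Buckling occurs about the weak axis: I_min = h·b³/12 = 77.1×26.4³/12 = 118200 mm⁴ (b = 26.4 mm is the smaller dimension).
Effective length L_e = KL = 1×4.75 m = 4750 mm.
Euler critical load P_cr = π²EI/L_e² = π²×101000×118200/4750² = 5223 N.
P_allow = P_cr/n = 5223/4.3 = 1215 N.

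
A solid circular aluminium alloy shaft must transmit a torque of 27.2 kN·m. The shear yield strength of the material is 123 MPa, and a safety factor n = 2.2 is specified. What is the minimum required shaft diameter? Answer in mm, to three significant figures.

d = 135 mm

Allowable shear stress τ_allow = 123/2.2 = 55.91 MPa.
For a solid shaft τ = 16T/(πd³), so d³ = 16T/(π τ_allow) = 16×2.7200×10^7/(π×55.91) = 2.478×10^6 mm³.
d = (2.478×10^6)^(1/3) = 135.3 mm.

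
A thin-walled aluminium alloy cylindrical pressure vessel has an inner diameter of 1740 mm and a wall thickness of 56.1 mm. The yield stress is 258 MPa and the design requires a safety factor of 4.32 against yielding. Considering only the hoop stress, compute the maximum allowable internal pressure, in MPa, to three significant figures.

p_allow = 3.85 MPa

σ_allow = 258/4.32 = 59.72 MPa.
σ_h = pD/(2t) → p_allow = 2σ_allow t/D = 2×59.72×56.1/1740 = 3.851 MPa.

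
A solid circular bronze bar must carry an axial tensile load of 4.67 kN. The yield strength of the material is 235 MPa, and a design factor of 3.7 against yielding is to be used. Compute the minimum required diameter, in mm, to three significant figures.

d = 9.68 mm

Allowable stress σ_allow = 235/3.7 = 63.51 MPa.
Required area A = F/σ_allow = 4670.0/63.51 = 73.53 mm².
A = πd²/4 → d = √(4A/π) = 9.676 mm.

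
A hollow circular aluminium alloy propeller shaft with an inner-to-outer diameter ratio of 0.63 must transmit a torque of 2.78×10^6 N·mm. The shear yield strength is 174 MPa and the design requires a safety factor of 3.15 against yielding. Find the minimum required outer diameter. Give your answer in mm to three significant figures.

d_o = 67.3 mm

τ_allow = 174/3.15 = 55.24 MPa.
For a hollow shaft τ = 16T/[πd_o³(1−k⁴)] with k = 0.63, so 1−k⁴ = 0.8425.
d_o³ = 16T/[π τ_allow (1−k⁴)] = 16×2780000/(π×55.24×0.8425) = 304200 mm³.
d_o = 67.26 mm.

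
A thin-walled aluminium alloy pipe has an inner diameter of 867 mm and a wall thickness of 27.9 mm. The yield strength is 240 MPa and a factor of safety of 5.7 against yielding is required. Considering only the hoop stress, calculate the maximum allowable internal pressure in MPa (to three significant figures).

σ_allow = 240/5.7 = 42.11 MPa.
σ_h = pD/(2t) → p_allow = 2σ_allow t/D = 2×42.11×27.9/867 = 2.710 MPa.

p_allow = 2.71 MPa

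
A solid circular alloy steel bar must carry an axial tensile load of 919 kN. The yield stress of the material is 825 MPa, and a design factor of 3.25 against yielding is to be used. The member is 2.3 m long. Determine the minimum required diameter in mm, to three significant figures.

Allowable stress σ_allow = 825/3.25 = 253.8 MPa.
Required area A = F/σ_allow = 919000/253.8 = 3620 mm².
A = πd²/4 → d = √(4A/π) = 67.89 mm.

d = 67.9 mm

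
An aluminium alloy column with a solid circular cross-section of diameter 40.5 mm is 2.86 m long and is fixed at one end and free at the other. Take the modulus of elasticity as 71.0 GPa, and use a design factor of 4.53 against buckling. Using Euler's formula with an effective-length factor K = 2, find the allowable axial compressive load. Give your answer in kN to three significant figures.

I = πd⁴/64 = π×40.5⁴/64 = 132100 mm⁴.
Effective length L_e = KL = 2×2.86 m = 5720 mm.
Euler critical load P_cr = π²EI/L_e² = π²×71000×132100/5720² = 2828 N.
P_allow = P_cr/n = 2828/4.53 = 624.4 N.

P_allow = 0.624 kN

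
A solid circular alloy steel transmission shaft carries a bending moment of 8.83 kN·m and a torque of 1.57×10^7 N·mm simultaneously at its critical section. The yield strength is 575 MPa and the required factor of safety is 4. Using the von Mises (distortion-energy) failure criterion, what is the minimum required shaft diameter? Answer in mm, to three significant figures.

σ_allow = σ_y/n = 575/4 = 143.8 MPa.
For a solid shaft σ_b = 32M/(πd³) and τ = 16T/(πd³), so the von Mises stress is σ' = (16/πd³)·√(4M²+3T²).
√(4M²+3T²) = √(4×(8.830×10^6)² + 3×(1.570×10^7)²) = 3.242×10^7 N·mm.
d³ = 16×3.242×10^7/(π×143.8) = 1.149×10^6 mm³.
d = 104.7 mm.

d = 105 mm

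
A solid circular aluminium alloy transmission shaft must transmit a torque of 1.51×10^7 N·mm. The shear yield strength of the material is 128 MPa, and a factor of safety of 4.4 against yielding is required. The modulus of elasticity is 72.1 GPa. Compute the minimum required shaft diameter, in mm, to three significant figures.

d = 138 mm

Allowable shear stress τ_allow = 128/4.4 = 29.09 MPa.
For a solid shaft τ = 16T/(πd³), so d³ = 16T/(π τ_allow) = 16×1.5100×10^7/(π×29.09) = 2.644×10^6 mm³.
d = (2.644×10^6)^(1/3) = 138.3 mm.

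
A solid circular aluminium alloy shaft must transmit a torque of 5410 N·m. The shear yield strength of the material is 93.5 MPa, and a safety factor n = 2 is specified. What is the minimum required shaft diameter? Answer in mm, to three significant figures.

Allowable shear stress τ_allow = 93.5/2 = 46.75 MPa.
For a solid shaft τ = 16T/(πd³), so d³ = 16T/(π τ_allow) = 16×5410000/(π×46.75) = 589400 mm³.
d = (589400)^(1/3) = 83.84 mm.

d = 83.8 mm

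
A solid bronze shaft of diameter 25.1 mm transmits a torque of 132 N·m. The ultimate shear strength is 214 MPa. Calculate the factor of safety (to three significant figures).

n = 5.03

τ = 16T/(πd³) = 16×132000/(π×25.1³) = 42.51 MPa.
n = τ_limit/τ = 214/42.51 = 5.034.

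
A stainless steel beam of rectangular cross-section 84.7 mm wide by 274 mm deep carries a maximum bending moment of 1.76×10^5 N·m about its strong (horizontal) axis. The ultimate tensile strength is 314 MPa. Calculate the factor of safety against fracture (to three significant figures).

Section modulus S = bh²/6 = 84.7×274²/6 = 1.060×10^6 mm³.
σ = M/S = 1.7600×10^8/1.060×10^6 = 166.1 MPa.
n = 314/166.1 = 1.891.

n = 1.89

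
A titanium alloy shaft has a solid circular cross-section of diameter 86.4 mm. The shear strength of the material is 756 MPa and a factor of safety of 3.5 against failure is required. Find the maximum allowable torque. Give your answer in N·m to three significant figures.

τ_allow = 756/3.5 = 216.0 MPa.
For a solid shaft T_allow = τ_allow·πd³/16; πd³/16 = π×86.4³/16 = 126600 mm³.
T_allow = 216.0×126600 = 2.735×10^7 N·mm = 27350 N·m.

T_allow = 27400 N·m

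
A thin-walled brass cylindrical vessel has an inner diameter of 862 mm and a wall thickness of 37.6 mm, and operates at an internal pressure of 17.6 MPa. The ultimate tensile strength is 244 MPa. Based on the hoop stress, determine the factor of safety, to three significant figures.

σ_h = pD/(2t) = 17.6×862/(2×37.6) = 201.7 MPa.
n = 244/201.7 = 1.209.

n = 1.21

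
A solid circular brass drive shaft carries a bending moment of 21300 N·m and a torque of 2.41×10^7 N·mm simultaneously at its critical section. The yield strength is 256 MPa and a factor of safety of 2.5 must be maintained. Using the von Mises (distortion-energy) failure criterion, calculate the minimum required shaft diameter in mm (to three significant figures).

σ_allow = σ_y/n = 256/2.5 = 102.4 MPa.
For a solid shaft σ_b = 32M/(πd³) and τ = 16T/(πd³), so the von Mises stress is σ' = (16/πd³)·√(4M²+3T²).
√(4M²+3T²) = √(4×(2.130×10^7)² + 3×(2.410×10^7)²) = 5.964×10^7 N·mm.
d³ = 16×5.964×10^7/(π×102.4) = 2.966×10^6 mm³.
d = 143.7 mm.

d = 144 mm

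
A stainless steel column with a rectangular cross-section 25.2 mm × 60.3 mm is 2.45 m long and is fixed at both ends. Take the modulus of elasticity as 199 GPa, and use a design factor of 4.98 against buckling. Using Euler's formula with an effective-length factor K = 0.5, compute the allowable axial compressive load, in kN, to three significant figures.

P_allow = 21.1 kN

Buckling occurs about the weak axis: I_min = h·b³/12 = 60.3×25.2³/12 = 80420 mm⁴ (b = 25.2 mm is the smaller dimension).
Effective length L_e = KL = 0.5×2.45 m = 1225 mm.
Euler critical load P_cr = π²EI/L_e² = π²×199000×80420/1225² = 105200 N.
P_allow = P_cr/n = 105200/4.98 = 21130 N.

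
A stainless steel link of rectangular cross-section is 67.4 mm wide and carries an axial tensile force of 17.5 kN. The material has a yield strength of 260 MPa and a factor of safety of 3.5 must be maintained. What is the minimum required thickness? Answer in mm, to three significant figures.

t = 3.50 mm

σ_allow = 260/3.5 = 74.29 MPa.
Required area A = F/σ_allow = 17500/74.29 = 235.6 mm².
t = A/w = 235.6/67.4 = 3.495 mm.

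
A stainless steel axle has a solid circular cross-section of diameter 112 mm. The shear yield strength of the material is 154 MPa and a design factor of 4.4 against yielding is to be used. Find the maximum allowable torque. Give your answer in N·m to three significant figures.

τ_allow = 154/4.4 = 35.00 MPa.
For a solid shaft T_allow = τ_allow·πd³/16; πd³/16 = π×112³/16 = 275900 mm³.
T_allow = 35.00×275900 = 9.655×10^6 N·mm = 9655 N·m.

T_allow = 9650 N·m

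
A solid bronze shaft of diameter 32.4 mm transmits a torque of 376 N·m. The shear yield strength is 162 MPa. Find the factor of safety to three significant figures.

n = 2.88

τ = 16T/(πd³) = 16×376000/(π×32.4³) = 56.30 MPa.
n = τ_limit/τ = 162/56.30 = 2.877.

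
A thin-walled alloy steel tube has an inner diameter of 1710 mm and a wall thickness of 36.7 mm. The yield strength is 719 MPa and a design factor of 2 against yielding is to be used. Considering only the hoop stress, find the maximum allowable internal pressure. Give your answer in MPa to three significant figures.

p_allow = 15.4 MPa

σ_allow = 719/2 = 359.5 MPa.
σ_h = pD/(2t) → p_allow = 2σ_allow t/D = 2×359.5×36.7/1710 = 15.43 MPa.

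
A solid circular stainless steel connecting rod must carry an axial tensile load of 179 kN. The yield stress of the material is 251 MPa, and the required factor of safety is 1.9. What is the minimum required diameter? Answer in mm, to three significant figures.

d = 41.5 mm

Allowable stress σ_allow = 251/1.9 = 132.1 MPa.
Required area A = F/σ_allow = 179000/132.1 = 1355 mm².
A = πd²/4 → d = √(4A/π) = 41.54 mm.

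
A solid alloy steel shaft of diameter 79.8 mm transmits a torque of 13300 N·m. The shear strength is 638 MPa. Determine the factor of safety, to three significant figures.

n = 4.79

τ = 16T/(πd³) = 16×1.3300×10^7/(π×79.8³) = 133.3 MPa.
n = τ_limit/τ = 638/133.3 = 4.786.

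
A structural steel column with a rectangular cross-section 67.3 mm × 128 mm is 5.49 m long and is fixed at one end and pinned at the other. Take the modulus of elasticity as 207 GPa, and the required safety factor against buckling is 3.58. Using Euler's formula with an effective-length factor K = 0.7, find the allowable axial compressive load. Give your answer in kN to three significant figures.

Buckling occurs about the weak axis: I_min = h·b³/12 = 128×67.3³/12 = 3.251×10^6 mm⁴ (b = 67.3 mm is the smaller dimension).
Effective length L_e = KL = 0.7×5.49 m = 3843 mm.
Euler critical load P_cr = π²EI/L_e² = π²×207000×3.251×10^6/3843² = 449800 N.
P_allow = P_cr/n = 449800/3.58 = 125600 N.

P_allow = 126 kN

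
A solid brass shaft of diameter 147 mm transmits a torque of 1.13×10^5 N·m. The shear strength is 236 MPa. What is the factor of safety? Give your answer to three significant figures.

n = 1.30

τ = 16T/(πd³) = 16×1.1300×10^8/(π×147³) = 181.2 MPa.
n = τ_limit/τ = 236/181.2 = 1.303.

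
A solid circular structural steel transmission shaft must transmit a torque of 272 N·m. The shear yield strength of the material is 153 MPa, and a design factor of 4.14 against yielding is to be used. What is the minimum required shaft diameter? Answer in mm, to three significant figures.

d = 33.5 mm

Allowable shear stress τ_allow = 153/4.14 = 36.96 MPa.
For a solid shaft τ = 16T/(πd³), so d³ = 16T/(π τ_allow) = 16×272000/(π×36.96) = 37480 mm³.
d = (37480)^(1/3) = 33.47 mm.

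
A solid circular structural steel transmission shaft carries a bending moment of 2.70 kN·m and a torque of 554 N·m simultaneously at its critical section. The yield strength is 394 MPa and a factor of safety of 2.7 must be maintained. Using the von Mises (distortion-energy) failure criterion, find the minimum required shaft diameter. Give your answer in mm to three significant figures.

d = 57.6 mm

σ_allow = σ_y/n = 394/2.7 = 145.9 MPa.
For a solid shaft σ_b = 32M/(πd³) and τ = 16T/(πd³), so the von Mises stress is σ' = (16/πd³)·√(4M²+3T²).
√(4M²+3T²) = √(4×(2.700×10^6)² + 3×(554000)²) = 5.485×10^6 N·mm.
d³ = 16×5.485×10^6/(π×145.9) = 191400 mm³.
d = 57.63 mm.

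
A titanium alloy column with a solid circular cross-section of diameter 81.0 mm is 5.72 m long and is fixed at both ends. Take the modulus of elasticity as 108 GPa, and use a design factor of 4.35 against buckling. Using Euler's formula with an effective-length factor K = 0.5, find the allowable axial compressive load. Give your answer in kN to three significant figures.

I = πd⁴/64 = π×81.0⁴/64 = 2.113×10^6 mm⁴.
Effective length L_e = KL = 0.5×5.72 m = 2860 mm.
Euler critical load P_cr = π²EI/L_e² = π²×108000×2.113×10^6/2860² = 275400 N.
P_allow = P_cr/n = 275400/4.35 = 63300 N.

P_allow = 63.3 kN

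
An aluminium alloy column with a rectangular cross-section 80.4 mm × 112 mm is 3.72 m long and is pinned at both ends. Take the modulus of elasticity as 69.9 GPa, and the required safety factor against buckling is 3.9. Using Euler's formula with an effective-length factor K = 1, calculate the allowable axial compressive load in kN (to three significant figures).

P_allow = 62.0 kN

Buckling occurs about the weak axis: I_min = h·b³/12 = 112×80.4³/12 = 4.851×10^6 mm⁴ (b = 80.4 mm is the smaller dimension).
Effective length L_e = KL = 1×3.72 m = 3720 mm.
Euler critical load P_cr = π²EI/L_e² = π²×69900×4.851×10^6/3720² = 241800 N.
P_allow = P_cr/n = 241800/3.9 = 62010 N.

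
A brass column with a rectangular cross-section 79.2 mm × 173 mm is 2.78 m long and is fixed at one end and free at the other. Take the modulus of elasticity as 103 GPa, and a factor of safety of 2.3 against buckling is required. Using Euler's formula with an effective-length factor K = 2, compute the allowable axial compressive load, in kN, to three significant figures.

P_allow = 102 kN

Buckling occurs about the weak axis: I_min = h·b³/12 = 173×79.2³/12 = 7.162×10^6 mm⁴ (b = 79.2 mm is the smaller dimension).
Effective length L_e = KL = 2×2.78 m = 5560 mm.
Euler critical load P_cr = π²EI/L_e² = π²×103000×7.162×10^6/5560² = 235500 N.
P_allow = P_cr/n = 235500/2.3 = 102400 N.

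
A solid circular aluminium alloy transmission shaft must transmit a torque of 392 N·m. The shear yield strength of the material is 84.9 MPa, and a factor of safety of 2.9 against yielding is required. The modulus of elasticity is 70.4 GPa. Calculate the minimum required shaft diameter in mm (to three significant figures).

Allowable shear stress τ_allow = 84.9/2.9 = 29.28 MPa.
For a solid shaft τ = 16T/(πd³), so d³ = 16T/(π τ_allow) = 16×392000/(π×29.28) = 68190 mm³.
d = (68190)^(1/3) = 40.86 mm.

d = 40.9 mm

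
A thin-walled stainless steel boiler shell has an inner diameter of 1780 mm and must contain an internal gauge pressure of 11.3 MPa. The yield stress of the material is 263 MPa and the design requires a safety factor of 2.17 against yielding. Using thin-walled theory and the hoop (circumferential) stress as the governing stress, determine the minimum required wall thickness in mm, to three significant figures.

t = 83.0 mm

σ_allow = 263/2.17 = 121.2 MPa.
Hoop stress σ_h = pD/(2t), so t = pD/(2σ_allow) = 11.3×1780/(2×121.2) = 82.98 mm.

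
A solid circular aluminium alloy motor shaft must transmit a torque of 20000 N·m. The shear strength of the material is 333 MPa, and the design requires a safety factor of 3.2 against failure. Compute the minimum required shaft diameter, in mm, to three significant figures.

Allowable shear stress τ_allow = 333/3.2 = 104.1 MPa.
For a solid shaft τ = 16T/(πd³), so d³ = 16T/(π τ_allow) = 16×2.0000×10^7/(π×104.1) = 978800 mm³.
d = (978800)^(1/3) = 99.29 mm.

d = 99.3 mm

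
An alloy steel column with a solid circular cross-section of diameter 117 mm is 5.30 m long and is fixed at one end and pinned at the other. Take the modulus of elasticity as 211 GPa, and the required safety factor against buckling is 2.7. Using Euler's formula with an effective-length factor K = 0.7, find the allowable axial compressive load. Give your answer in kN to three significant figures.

P_allow = 515 kN

I = πd⁴/64 = π×117⁴/64 = 9.198×10^6 mm⁴.
Effective length L_e = KL = 0.7×5.30 m = 3710 mm.
Euler critical load P_cr = π²EI/L_e² = π²×211000×9.198×10^6/3710² = 1.392×10^6 N.
P_allow = P_cr/n = 1.392×10^6/2.7 = 515400 N.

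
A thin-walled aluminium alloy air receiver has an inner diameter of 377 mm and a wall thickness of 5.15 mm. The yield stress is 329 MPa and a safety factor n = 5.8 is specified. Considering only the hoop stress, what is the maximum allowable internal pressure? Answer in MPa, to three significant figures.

p_allow = 1.55 MPa

σ_allow = 329/5.8 = 56.72 MPa.
σ_h = pD/(2t) → p_allow = 2σ_allow t/D = 2×56.72×5.15/377 = 1.550 MPa.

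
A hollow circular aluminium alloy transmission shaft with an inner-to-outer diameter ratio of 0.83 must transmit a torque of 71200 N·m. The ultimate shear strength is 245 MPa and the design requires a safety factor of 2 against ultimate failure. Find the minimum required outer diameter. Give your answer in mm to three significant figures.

d_o = 178 mm

τ_allow = 245/2 = 122.5 MPa.
For a hollow shaft τ = 16T/[πd_o³(1−k⁴)] with k = 0.83, so 1−k⁴ = 0.5254.
d_o³ = 16T/[π τ_allow (1−k⁴)] = 16×7.1200×10^7/(π×122.5×0.5254) = 5.634×10^6 mm³.
d_o = 177.9 mm.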